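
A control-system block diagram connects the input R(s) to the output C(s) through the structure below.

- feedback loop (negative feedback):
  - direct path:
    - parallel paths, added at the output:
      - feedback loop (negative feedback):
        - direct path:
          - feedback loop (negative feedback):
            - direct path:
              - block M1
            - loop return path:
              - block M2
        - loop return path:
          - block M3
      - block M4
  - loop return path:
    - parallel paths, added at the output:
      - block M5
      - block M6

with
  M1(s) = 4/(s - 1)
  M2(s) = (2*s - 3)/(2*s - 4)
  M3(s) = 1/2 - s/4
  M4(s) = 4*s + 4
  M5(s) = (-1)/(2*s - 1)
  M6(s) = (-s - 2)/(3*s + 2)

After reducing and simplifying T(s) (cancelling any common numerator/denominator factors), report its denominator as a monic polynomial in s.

The answer is s^4 + 37*s^3/20 - 17*s^2/8 - 111*s/20 - 2/5.

Reasoning:
Step 1 - close the feedback loop around M1, M2; result (4*s - 8)/(s^2 + s - 4)
Step 2 - feedback reduction of [M1/(1+M1*M2)], M3; result (4*s - 8)/(5*s - 8)
Step 3 - reduce the parallel group [[M1/(1+M1*M2)]/(1+[M1/(1+M1*M2)]*M3)], M4; result (20*s^2 - 8*s - 40)/(5*s - 8)
Step 4 - reduce the parallel group M5, M6; result (-2*s^2 - 6*s)/(6*s^2 + s - 2)
Step 5 - close the feedback loop around ([[M1/(1+M1*M2)]/(1+[M1/(1+M1*M2)]*M3)]+M4), (M5+M6); result (-120*s^4 + 28*s^3 + 288*s^2 + 24*s - 80)/(40*s^4 + 74*s^3 - 85*s^2 - 222*s - 16)
No further cancellation is possible in the step-5 result, so that is T(s). Its denominator becomes monic after dividing by the leading coefficient 40.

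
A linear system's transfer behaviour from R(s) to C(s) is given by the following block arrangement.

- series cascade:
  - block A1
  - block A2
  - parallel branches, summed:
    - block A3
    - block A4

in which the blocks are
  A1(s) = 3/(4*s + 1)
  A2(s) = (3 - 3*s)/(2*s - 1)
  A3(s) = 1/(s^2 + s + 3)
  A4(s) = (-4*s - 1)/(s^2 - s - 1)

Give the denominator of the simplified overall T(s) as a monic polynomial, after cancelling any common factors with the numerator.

(1) add A3, A4 (parallel) gives (-4*s^3 - 4*s^2 - 14*s - 4)/(s^4 + s^2 - 4*s - 3)
(2) series reduction of A1, A2, (A3+A4) gives (36*s^4 + 90*s^2 - 90*s - 36)/(8*s^6 - 2*s^5 + 7*s^4 - 34*s^3 - 17*s^2 + 10*s + 3)
The result of step 2 is T(s) in lowest terms. Its denominator has leading coefficient 8; dividing the denominator through by 8 makes it monic.

Answer: s^6 - s^5/4 + 7*s^4/8 - 17*s^3/4 - 17*s^2/8 + 5*s/4 + 3/8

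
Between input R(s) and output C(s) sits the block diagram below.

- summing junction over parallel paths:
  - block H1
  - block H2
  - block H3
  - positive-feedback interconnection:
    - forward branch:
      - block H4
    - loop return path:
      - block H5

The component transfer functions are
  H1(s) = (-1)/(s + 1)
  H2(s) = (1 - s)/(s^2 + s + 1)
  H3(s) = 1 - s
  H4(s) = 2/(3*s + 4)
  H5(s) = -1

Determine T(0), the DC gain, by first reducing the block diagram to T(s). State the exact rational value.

[1] reduce the feedback loop with forward H4 and return H5 = 2/(3*s + 6)
[2] reduce the parallel group H1, H2, H3, [H4/(1-H4*H5)] = (-3*s^5 - 9*s^4 - 10*s^3 - 8*s^2 + 7*s + 8)/(3*s^4 + 12*s^3 + 18*s^2 + 15*s + 6)
Evaluating the step-2 result (the overall T(s)) at s = 0 gives T(0) = 8/6 = 4/3.

Final answer: 4/3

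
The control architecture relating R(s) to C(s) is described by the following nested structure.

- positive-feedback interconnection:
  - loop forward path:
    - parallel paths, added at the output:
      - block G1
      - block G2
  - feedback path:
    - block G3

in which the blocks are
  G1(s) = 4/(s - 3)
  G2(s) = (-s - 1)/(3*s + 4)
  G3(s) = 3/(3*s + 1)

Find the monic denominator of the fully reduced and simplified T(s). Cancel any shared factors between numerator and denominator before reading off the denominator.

Step 1 - combine G1, G2 in parallel = (-s^2 + 14*s + 19)/(3*s^2 - 5*s - 12)
Step 2 - collapse the loop ((G1+G2) forward, G3 return) = (-3*s^3 + 41*s^2 + 71*s + 19)/(9*s^3 - 9*s^2 - 83*s - 69)
That last expression is T(s), already simplified. Scaling its denominator by 1/9 (the reciprocal of the leading coefficient) yields the monic denominator.

Hence the answer: s^3 - s^2 - 83*s/9 - 23/3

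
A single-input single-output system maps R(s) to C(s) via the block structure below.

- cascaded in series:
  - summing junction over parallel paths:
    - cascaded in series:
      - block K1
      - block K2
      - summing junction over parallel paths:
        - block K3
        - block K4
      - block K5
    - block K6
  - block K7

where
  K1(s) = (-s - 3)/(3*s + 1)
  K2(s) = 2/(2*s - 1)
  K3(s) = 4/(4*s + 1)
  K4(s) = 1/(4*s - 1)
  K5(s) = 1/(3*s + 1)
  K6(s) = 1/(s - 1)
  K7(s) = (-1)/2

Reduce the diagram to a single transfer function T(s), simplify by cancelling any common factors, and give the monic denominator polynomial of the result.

Step 1. reduce the parallel group K3, K4; result (20*s - 3)/(16*s^2 - 1)
Step 2. cascade K1, K2, (K3+K4), K5; result (-40*s^2 - 114*s + 18)/(288*s^5 + 48*s^4 - 82*s^3 - 19*s^2 + 4*s + 1)
Step 3. parallel reduction of (K1*K2*(K3+K4)*K5), K6; result (288*s^5 + 48*s^4 - 122*s^3 - 93*s^2 + 136*s - 17)/(288*s^6 - 240*s^5 - 130*s^4 + 63*s^3 + 23*s^2 - 3*s - 1)
Step 4. cascade ((K1*K2*(K3+K4)*K5)+K6), K7; result (-288*s^5 - 48*s^4 + 122*s^3 + 93*s^2 - 136*s + 17)/(576*s^6 - 480*s^5 - 260*s^4 + 126*s^3 + 46*s^2 - 6*s - 2)
Step 4 gives the fully reduced T(s), with no common factor left to cancel. The denominator's leading coefficient is 576, so divide each of its coefficients by 576 to get the monic form.

Hence the answer: s^6 - 5*s^5/6 - 65*s^4/144 + 7*s^3/32 + 23*s^2/288 - s/96 - 1/288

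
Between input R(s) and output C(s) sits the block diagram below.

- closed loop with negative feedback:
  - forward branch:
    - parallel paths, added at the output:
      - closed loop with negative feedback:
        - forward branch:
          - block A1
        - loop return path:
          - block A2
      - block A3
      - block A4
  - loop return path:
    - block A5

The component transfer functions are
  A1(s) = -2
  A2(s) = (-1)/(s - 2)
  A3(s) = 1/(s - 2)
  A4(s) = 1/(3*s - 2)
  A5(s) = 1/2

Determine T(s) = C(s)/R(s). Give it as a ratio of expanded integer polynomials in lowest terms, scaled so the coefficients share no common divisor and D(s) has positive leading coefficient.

Step 1. collapse the loop (A1 forward, A2 return) gives (4 - 2*s)/s
Step 2. add [A1/(1+A1*A2)], A3, A4 (parallel) gives (-6*s^3 + 32*s^2 - 44*s + 16)/(3*s^3 - 8*s^2 + 4*s)
Step 3. reduce the feedback loop with forward ([A1/(1+A1*A2)]+A3+A4) and return A5, giving the overall T(s)

Hence the answer: (-3*s^3 + 16*s^2 - 22*s + 8)/(4*s^2 - 9*s + 4)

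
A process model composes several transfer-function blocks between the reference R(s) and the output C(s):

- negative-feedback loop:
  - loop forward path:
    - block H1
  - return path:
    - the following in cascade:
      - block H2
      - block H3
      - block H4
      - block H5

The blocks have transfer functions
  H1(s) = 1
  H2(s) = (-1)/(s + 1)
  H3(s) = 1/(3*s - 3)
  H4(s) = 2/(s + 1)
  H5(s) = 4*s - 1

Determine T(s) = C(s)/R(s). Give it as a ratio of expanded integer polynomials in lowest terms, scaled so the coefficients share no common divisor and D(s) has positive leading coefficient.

First reduce the diagram to T(s).

1. series reduction of H2, H3, H4, H5 gives (2 - 8*s)/(3*s^3 + 3*s^2 - 3*s - 3)
2. feedback reduction of H1, (H2*H3*H4*H5), which is the overall transfer function T(s) = C(s)/R(s) in lowest terms

Answer: (3*s^3 + 3*s^2 - 3*s - 3)/(3*s^3 + 3*s^2 - 11*s - 1)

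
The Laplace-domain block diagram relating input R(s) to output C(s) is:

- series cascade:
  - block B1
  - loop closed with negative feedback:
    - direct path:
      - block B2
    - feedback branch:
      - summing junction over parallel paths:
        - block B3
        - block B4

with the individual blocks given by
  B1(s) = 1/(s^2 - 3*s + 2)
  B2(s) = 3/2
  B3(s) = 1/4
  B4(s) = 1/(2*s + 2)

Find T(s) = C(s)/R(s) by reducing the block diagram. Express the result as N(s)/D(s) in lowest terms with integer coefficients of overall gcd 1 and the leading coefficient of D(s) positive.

Reducing step by step:

Step 1 - add B3, B4 (parallel) -> (s + 3)/(4*s + 4)
Step 2 - reduce the feedback loop with forward B2 and return (B3+B4) -> (12*s + 12)/(11*s + 17)
Step 3 - reduce the series chain B1, [B2/(1+B2*(B3+B4))]; the result is T(s) itself (integer coefficients, no common factor, positive leading denominator coefficient)

Answer: (12*s + 12)/(11*s^3 - 16*s^2 - 29*s + 34)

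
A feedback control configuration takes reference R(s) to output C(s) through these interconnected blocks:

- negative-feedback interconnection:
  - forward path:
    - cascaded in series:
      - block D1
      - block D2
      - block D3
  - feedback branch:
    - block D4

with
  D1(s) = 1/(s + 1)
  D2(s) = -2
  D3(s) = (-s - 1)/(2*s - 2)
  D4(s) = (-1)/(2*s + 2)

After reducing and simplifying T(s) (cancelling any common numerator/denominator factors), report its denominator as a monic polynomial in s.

Answer: s^2 - 3/2

Working:
Step 1: combine D1, D2, D3 in series -> 1/(s - 1)
Step 2: close the feedback loop around (D1*D2*D3), D4 -> (2*s + 2)/(2*s^2 - 3)
That last expression is T(s), already simplified. Scaling its denominator by 1/2 (the reciprocal of the leading coefficient) yields the monic denominator.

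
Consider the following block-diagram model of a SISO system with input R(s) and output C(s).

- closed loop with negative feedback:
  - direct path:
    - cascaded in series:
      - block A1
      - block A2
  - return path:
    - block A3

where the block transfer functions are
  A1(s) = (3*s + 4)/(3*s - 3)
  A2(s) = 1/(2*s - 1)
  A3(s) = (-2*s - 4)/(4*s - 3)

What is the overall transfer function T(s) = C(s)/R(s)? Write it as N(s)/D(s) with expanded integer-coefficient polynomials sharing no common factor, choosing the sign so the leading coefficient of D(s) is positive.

First reduce the diagram to T(s).

Step 1: combine A1, A2 in series = (3*s + 4)/(6*s^2 - 9*s + 3)
Step 2: reduce the feedback loop with forward (A1*A2) and return A3, which is the overall transfer function T(s) = C(s)/R(s) in lowest terms

Answer: (12*s^2 + 7*s - 12)/(24*s^3 - 60*s^2 + 19*s - 25)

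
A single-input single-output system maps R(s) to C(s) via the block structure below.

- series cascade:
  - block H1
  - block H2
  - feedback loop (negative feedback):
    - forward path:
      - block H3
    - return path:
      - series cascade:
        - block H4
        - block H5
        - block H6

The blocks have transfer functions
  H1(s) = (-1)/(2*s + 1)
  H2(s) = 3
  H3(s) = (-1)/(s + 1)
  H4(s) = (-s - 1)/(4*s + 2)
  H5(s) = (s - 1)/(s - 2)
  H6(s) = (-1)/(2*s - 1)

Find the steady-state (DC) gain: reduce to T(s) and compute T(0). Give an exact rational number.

(1) reduce the series chain H4, H5, H6 -> (s^2 - 1)/(8*s^3 - 16*s^2 - 2*s + 4)
(2) reduce the feedback loop with forward H3 and return (H4*H5*H6) -> (-8*s^3 + 16*s^2 + 2*s - 4)/(8*s^4 - 8*s^3 - 19*s^2 + 2*s + 5)
(3) cascade H1, H2, [H3/(1+H3*(H4*H5*H6))] -> (12*s^2 - 30*s + 12)/(8*s^4 - 8*s^3 - 19*s^2 + 2*s + 5)
Step 3 gives the overall T(s). Then T(0) = 12/5.

Final answer: 12/5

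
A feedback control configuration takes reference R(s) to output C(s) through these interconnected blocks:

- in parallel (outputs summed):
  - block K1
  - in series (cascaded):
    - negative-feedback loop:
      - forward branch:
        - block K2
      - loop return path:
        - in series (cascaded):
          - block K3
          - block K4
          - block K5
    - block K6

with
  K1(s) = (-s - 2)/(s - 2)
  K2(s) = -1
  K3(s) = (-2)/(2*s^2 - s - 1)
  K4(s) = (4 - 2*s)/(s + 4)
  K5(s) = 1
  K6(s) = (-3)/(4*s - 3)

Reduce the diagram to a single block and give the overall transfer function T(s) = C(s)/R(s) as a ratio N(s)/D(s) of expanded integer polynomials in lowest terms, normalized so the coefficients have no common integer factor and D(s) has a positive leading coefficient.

Step 1 - reduce the series chain K3, K4, K5 = (4*s - 8)/(2*s^3 + 7*s^2 - 5*s - 4)
Step 2 - apply the feedback formula to K2, (K3*K4*K5) = (-2*s^3 - 7*s^2 + 5*s + 4)/(2*s^3 + 7*s^2 - 9*s + 4)
Step 3 - reduce the series chain [K2/(1+K2*(K3*K4*K5))], K6 = (6*s^3 + 21*s^2 - 15*s - 12)/(8*s^4 + 22*s^3 - 57*s^2 + 43*s - 12)
Step 4 - sum the parallel branches K1, ([K2/(1+K2*(K3*K4*K5))]*K6), which is the overall transfer function T(s) = C(s)/R(s) in lowest terms

Hence the answer: (-8*s^5 - 32*s^4 + 22*s^3 + 14*s^2 - 56*s + 48)/(8*s^5 + 6*s^4 - 101*s^3 + 157*s^2 - 98*s + 24)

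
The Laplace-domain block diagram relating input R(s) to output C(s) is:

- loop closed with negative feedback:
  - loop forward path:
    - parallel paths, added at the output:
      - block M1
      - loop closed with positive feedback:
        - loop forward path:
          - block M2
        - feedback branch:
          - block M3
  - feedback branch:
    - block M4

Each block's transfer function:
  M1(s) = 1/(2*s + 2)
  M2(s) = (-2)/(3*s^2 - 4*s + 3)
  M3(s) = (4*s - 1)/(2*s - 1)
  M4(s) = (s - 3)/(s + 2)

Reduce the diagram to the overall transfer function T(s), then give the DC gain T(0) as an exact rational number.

1. apply the feedback formula to M2, M3 -> (2 - 4*s)/(6*s^3 - 11*s^2 + 18*s - 5)
2. combine M1, [M2/(1-M2*M3)] in parallel -> (6*s^3 - 19*s^2 + 14*s - 1)/(12*s^4 - 10*s^3 + 14*s^2 + 26*s - 10)
3. reduce the feedback loop with forward (M1+[M2/(1-M2*M3)]) and return M4 -> (6*s^4 - 7*s^3 - 24*s^2 + 27*s - 2)/(12*s^5 + 20*s^4 - 43*s^3 + 125*s^2 - s - 17)
That last expression is T(s); at s = 0 only the constant terms survive, so T(0) = -2/(-17) = 2/17.

Final answer: 2/17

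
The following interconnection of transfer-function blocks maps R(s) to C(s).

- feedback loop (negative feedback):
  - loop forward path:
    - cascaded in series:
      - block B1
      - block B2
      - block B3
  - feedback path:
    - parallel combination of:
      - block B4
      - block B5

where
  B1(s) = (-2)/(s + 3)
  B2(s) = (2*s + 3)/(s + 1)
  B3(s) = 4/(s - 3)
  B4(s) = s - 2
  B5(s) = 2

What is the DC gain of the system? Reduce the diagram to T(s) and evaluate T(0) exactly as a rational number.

First reduce the diagram to T(s).

Step 1 - cascade B1, B2, B3, giving (-16*s - 24)/(s^3 + s^2 - 9*s - 9)
Step 2 - parallel reduction of B4, B5, giving s
Step 3 - reduce the feedback loop with forward (B1*B2*B3) and return (B4+B5), giving (-16*s - 24)/(s^3 - 15*s^2 - 33*s - 9)
That last expression is T(s); at s = 0 only the constant terms survive, so T(0) = -24/(-9) = 8/3.

Answer: 8/3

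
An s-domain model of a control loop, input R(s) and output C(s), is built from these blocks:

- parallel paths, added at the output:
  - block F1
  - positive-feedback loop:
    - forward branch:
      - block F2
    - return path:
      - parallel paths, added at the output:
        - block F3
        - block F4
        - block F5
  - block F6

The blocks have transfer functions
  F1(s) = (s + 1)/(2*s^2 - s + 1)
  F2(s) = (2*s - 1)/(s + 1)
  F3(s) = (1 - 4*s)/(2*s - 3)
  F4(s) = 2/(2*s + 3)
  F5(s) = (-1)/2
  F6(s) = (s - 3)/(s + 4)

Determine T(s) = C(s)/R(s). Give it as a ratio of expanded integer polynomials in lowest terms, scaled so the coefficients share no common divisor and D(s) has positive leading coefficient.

Reducing step by step:

Step 1: sum the parallel branches F3, F4, F5: (-20*s^2 - 12*s + 3)/(8*s^2 - 18)
Step 2: apply the feedback formula to F2, (F3+F4+F5): (16*s^3 - 8*s^2 - 36*s + 18)/(48*s^3 + 12*s^2 - 36*s - 15)
Step 3: combine F1, [F2/(1-F2*(F3+F4+F5))], F6 in parallel: this yields T(s), and no further normalization is needed

Answer: (128*s^6 - 168*s^5 + 112*s^4 + 214*s^3 - 20*s^2 - 369*s + 57)/(96*s^6 + 360*s^5 - 132*s^4 - 126*s^3 + 51*s^2 - 99*s - 60)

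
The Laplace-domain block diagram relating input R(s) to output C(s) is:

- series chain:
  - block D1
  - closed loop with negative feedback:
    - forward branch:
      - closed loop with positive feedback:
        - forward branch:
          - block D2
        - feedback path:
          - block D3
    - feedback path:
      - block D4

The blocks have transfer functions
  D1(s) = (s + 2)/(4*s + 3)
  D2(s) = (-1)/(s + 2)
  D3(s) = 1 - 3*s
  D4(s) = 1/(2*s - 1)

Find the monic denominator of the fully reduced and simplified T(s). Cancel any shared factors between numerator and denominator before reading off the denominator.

Step 1 - feedback reduction of D2, D3, giving 1/(2*s - 3)
Step 2 - feedback reduction of [D2/(1-D2*D3)], D4, giving (2*s - 1)/(4*s^2 - 8*s + 4)
Step 3 - multiply D1, [[D2/(1-D2*D3)]/(1+[D2/(1-D2*D3)]*D4)] (series), giving (2*s^2 + 3*s - 2)/(16*s^3 - 20*s^2 - 8*s + 12)
T(s) is the step-3 result (common factors already cancelled). Leading coefficient of the denominator: 16. Divide through by 16 for the monic polynomial.

Therefore the answer is s^3 - 5*s^2/4 - s/2 + 3/4.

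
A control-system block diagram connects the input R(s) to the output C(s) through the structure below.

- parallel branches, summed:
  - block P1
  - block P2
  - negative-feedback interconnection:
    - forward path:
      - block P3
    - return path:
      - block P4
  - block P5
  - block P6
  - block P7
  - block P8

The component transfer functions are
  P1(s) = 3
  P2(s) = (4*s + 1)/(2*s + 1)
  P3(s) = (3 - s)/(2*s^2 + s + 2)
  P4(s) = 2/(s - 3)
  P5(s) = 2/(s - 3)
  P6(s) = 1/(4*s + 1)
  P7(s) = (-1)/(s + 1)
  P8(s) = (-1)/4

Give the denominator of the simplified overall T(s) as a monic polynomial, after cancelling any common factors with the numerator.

Step 1. reduce the feedback loop with forward P3 and return P4 -> (3 - s)/(2*s^2 + s)
Step 2. sum the parallel branches P1, P2, [P3/(1+P3*P4)], P5, P6, P7, P8 -> (152*s^5 - 182*s^4 - 389*s^3 - 260*s^2 - 193*s - 36)/(32*s^5 - 40*s^4 - 140*s^3 - 80*s^2 - 12*s)
The result of step 2 is T(s) in lowest terms. Its denominator has leading coefficient 32; dividing the denominator through by 32 makes it monic.

Therefore the answer is s^5 - 5*s^4/4 - 35*s^3/8 - 5*s^2/2 - 3*s/8.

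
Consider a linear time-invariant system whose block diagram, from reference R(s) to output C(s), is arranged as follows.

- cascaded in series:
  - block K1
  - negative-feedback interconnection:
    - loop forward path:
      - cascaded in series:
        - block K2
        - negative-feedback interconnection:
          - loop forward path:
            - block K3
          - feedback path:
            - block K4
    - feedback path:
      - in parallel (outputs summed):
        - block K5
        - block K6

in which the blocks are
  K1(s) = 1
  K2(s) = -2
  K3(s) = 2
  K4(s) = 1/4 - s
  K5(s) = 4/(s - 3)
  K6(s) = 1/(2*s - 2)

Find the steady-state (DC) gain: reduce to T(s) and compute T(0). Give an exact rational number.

Step 1 - close the feedback loop around K3, K4: (-4)/(4*s - 3)
Step 2 - series reduction of K2, [K3/(1+K3*K4)]: 8/(4*s - 3)
Step 3 - reduce the parallel group K5, K6: (9*s - 11)/(2*s^2 - 8*s + 6)
Step 4 - collapse the loop ((K2*[K3/(1+K3*K4)]) forward, (K5+K6) return): (8*s^2 - 32*s + 24)/(4*s^3 - 19*s^2 + 60*s - 53)
Step 5 - combine K1, [(K2*[K3/(1+K3*K4)])/(1+(K2*[K3/(1+K3*K4)])*(K5+K6))] in series: (8*s^2 - 32*s + 24)/(4*s^3 - 19*s^2 + 60*s - 53)
The step-5 result is T(s). Setting s = 0: T(0) = 24/(-53) = -24/53.

Final answer: -24/53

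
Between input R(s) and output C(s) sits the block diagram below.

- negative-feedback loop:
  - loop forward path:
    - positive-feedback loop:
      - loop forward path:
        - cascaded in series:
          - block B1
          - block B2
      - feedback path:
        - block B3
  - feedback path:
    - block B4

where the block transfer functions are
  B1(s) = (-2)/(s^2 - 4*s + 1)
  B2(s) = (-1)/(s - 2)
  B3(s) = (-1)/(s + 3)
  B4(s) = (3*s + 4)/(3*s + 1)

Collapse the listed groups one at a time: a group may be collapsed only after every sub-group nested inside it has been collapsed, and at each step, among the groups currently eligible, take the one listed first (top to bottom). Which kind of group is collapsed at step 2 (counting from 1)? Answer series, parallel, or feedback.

Reducing step by step:

[1] multiply B1, B2 (series)
[2] close the feedback loop around (B1*B2), B3
[3] reduce the feedback loop with forward [(B1*B2)/(1-(B1*B2)*B3)] and return B4
The group at step 2 is a feedback group.

Answer: feedback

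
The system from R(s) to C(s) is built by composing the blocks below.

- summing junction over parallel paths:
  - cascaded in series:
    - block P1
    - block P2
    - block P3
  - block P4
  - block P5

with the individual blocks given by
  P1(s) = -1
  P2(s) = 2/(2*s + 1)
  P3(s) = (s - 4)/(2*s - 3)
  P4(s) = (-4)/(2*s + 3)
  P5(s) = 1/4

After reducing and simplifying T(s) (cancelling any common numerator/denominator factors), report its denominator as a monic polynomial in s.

Step 1. combine P1, P2, P3 in series -> (8 - 2*s)/(4*s^2 - 4*s - 3)
Step 2. reduce the parallel group (P1*P2*P3), P4, P5 -> (8*s^3 - 76*s^2 + 86*s + 135)/(32*s^3 + 16*s^2 - 72*s - 36)
T(s) is the step-2 result (common factors already cancelled). Leading coefficient of the denominator: 32. Divide through by 32 for the monic polynomial.

Hence the answer: s^3 + s^2/2 - 9*s/4 - 9/8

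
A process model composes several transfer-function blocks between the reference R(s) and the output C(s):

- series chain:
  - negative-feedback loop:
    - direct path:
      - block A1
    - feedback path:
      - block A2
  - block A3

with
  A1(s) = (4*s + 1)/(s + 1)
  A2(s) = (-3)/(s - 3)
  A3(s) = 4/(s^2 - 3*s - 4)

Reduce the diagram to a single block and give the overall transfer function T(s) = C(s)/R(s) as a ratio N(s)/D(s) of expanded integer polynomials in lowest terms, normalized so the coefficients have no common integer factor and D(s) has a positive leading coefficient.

The answer is (16*s^2 - 44*s - 12)/(s^4 - 17*s^3 + 32*s^2 + 74*s + 24).

Reasoning:
Step 1 - collapse the loop (A1 forward, A2 return) gives (4*s^2 - 11*s - 3)/(s^2 - 14*s - 6)
Step 2 - series reduction of [A1/(1+A1*A2)], A3; the result is T(s) itself (integer coefficients, no common factor, positive leading denominator coefficient)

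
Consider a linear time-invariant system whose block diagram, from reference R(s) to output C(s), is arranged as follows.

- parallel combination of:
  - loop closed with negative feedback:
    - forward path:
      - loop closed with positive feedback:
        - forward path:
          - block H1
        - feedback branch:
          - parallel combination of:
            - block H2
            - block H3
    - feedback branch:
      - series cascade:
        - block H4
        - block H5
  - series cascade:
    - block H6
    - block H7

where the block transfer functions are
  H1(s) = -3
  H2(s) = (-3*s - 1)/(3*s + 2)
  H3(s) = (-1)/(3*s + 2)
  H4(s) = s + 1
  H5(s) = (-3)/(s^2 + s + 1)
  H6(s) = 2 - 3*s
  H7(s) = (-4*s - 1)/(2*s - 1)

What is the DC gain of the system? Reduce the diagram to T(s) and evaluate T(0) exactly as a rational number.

Step 1. sum the parallel branches H2, H3, giving -1
Step 2. apply the feedback formula to H1, (H2+H3), giving 3/2
Step 3. multiply H4, H5 (series), giving (-3*s - 3)/(s^2 + s + 1)
Step 4. apply the feedback formula to [H1/(1-H1*(H2+H3))], (H4*H5), giving (3*s^2 + 3*s + 3)/(2*s^2 - 7*s - 7)
Step 5. cascade H6, H7, giving (12*s^2 - 5*s - 2)/(2*s - 1)
Step 6. combine [[H1/(1-H1*(H2+H3))]/(1+[H1/(1-H1*(H2+H3))]*(H4*H5))], (H6*H7) in parallel, giving (24*s^4 - 88*s^3 - 50*s^2 + 52*s + 11)/(4*s^3 - 16*s^2 - 7*s + 7)
The step-6 result is T(s). Setting s = 0: T(0) = 11/7.

Answer: 11/7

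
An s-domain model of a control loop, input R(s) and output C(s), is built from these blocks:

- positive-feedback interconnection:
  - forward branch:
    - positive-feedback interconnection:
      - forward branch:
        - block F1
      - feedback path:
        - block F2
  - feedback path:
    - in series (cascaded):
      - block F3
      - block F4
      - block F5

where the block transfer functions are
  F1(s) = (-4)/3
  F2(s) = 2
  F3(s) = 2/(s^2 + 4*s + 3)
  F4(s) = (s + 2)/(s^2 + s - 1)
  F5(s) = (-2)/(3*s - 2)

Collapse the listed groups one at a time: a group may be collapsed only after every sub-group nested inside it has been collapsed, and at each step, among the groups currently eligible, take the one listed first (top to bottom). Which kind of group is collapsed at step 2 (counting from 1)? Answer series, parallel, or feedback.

[1] close the feedback loop around F1, F2
[2] multiply F3, F4, F5 (series)
[3] close the feedback loop around [F1/(1-F1*F2)], (F3*F4*F5)
The group at step 2 is a series group.

Therefore the answer is series.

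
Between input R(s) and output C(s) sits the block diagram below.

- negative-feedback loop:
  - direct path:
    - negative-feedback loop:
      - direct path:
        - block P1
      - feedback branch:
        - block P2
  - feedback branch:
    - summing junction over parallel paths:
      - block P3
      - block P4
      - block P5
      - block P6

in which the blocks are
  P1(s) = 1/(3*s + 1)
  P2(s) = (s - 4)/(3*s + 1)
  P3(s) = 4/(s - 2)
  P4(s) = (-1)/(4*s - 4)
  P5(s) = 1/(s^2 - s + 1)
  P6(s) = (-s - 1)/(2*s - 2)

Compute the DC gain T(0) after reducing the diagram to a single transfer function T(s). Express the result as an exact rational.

The answer is -4/13.

Reasoning:
Step 1 - feedback reduction of P1, P2 gives (3*s + 1)/(9*s^2 + 7*s - 3)
Step 2 - reduce the parallel group P3, P4, P5, P6 gives (-2*s^4 + 19*s^3 - 25*s^2 + 15*s - 2)/(4*s^4 - 16*s^3 + 24*s^2 - 20*s + 8)
Step 3 - collapse the loop ([P1/(1+P1*P2)] forward, (P3+P4+P5+P6) return) gives (12*s^5 - 44*s^4 + 56*s^3 - 36*s^2 + 4*s + 8)/(36*s^6 - 122*s^5 + 147*s^4 - 20*s^3 - 120*s^2 + 125*s - 26)
Evaluating the step-3 result (the overall T(s)) at s = 0 gives T(0) = 8/(-26) = -4/13.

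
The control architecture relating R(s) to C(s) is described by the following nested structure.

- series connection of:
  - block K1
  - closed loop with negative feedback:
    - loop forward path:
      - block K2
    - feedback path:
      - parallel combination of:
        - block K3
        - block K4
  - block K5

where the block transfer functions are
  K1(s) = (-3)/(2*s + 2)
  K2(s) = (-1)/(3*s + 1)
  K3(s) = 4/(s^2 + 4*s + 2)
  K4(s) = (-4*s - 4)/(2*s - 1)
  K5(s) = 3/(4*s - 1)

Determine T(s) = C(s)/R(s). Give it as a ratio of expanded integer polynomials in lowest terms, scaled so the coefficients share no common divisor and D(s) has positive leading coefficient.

(1) reduce the parallel group K3, K4 gives (-4*s^3 - 20*s^2 - 16*s - 12)/(2*s^3 + 7*s^2 - 2)
(2) feedback reduction of K2, (K3+K4) gives (-2*s^3 - 7*s^2 + 2)/(6*s^4 + 27*s^3 + 27*s^2 + 10*s + 10)
(3) series reduction of K1, [K2/(1+K2*(K3+K4))], K5: this yields T(s), and no further normalization is needed

Therefore the answer is (18*s^3 + 63*s^2 - 18)/(48*s^6 + 252*s^5 + 366*s^4 + 188*s^3 + 86*s^2 + 40*s - 20).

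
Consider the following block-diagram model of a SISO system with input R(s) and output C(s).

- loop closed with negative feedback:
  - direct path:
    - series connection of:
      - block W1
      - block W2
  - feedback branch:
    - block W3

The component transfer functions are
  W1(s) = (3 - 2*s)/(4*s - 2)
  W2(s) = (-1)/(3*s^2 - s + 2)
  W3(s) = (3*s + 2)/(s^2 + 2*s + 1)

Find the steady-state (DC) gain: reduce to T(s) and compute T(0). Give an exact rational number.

Step 1. multiply W1, W2 (series) gives (2*s - 3)/(12*s^3 - 10*s^2 + 10*s - 4)
Step 2. apply the feedback formula to (W1*W2), W3 gives (2*s^3 + s^2 - 4*s - 3)/(12*s^5 + 14*s^4 + 2*s^3 + 12*s^2 - 3*s - 10)
Evaluating the step-2 result (the overall T(s)) at s = 0 gives T(0) = -3/(-10) = 3/10.

Final answer: 3/10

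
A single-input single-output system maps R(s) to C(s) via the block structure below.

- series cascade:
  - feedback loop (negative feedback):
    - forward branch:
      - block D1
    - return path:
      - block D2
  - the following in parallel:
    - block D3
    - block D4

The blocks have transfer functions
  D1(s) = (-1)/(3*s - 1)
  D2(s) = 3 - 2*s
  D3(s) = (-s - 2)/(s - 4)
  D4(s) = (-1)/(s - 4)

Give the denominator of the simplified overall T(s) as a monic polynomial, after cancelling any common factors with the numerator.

[1] apply the feedback formula to D1, D2 -> (-1)/(5*s - 4)
[2] combine D3, D4 in parallel -> (-s - 3)/(s - 4)
[3] multiply [D1/(1+D1*D2)], (D3+D4) (series) -> (s + 3)/(5*s^2 - 24*s + 16)
Step 3 gives the fully reduced T(s), with no common factor left to cancel. The denominator's leading coefficient is 5, so divide each of its coefficients by 5 to get the monic form.

Answer: s^2 - 24*s/5 + 16/5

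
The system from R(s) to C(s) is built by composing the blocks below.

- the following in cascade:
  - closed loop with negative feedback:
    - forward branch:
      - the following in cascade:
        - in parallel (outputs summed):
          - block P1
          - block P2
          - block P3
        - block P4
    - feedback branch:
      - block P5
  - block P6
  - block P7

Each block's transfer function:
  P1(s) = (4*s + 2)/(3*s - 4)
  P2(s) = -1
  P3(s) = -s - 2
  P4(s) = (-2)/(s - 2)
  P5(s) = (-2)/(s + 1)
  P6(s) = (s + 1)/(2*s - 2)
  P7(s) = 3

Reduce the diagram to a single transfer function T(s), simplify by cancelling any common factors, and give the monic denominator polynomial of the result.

Reducing step by step:

Step 1: sum the parallel branches P1, P2, P3, giving (-3*s^2 - s + 14)/(3*s - 4)
Step 2: multiply (P1+P2+P3), P4 (series), giving (6*s + 14)/(3*s - 4)
Step 3: close the feedback loop around ((P1+P2+P3)*P4), P5, giving (6*s^2 + 20*s + 14)/(3*s^2 - 13*s - 32)
Step 4: combine [((P1+P2+P3)*P4)/(1+((P1+P2+P3)*P4)*P5)], P6, P7 in series, giving (9*s^3 + 39*s^2 + 51*s + 21)/(3*s^3 - 16*s^2 - 19*s + 32)
That last expression is T(s), already simplified. Scaling its denominator by 1/3 (the reciprocal of the leading coefficient) yields the monic denominator.

Answer: s^3 - 16*s^2/3 - 19*s/3 + 32/3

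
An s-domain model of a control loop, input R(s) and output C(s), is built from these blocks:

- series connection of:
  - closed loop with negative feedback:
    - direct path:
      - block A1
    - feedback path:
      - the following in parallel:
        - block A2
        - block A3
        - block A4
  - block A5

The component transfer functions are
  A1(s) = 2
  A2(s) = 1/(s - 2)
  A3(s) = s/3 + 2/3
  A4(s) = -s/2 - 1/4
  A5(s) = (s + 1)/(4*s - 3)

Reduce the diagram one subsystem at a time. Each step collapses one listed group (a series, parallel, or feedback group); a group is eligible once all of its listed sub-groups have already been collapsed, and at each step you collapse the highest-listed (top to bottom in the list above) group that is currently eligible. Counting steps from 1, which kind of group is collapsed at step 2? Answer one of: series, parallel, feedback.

The answer is feedback.

Reasoning:
Step 1. combine A2, A3, A4 in parallel
Step 2. close the feedback loop around A1, (A2+A3+A4)
Step 3. multiply [A1/(1+A1*(A2+A3+A4))], A5 (series)
So the answer for step 2 is feedback.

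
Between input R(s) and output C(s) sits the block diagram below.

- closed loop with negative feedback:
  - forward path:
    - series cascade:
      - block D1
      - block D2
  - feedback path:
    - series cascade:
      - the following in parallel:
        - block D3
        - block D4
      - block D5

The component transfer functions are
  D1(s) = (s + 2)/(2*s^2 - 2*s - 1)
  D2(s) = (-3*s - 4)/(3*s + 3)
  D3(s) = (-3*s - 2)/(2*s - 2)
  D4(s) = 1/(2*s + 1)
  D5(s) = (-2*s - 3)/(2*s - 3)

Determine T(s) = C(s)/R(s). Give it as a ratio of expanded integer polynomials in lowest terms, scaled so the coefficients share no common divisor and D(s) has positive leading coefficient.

Reducing step by step:

Step 1 - reduce the series chain D1, D2 gives (-3*s^2 - 10*s - 8)/(6*s^3 - 9*s - 3)
Step 2 - combine D3, D4 in parallel gives (-6*s^2 - 5*s - 4)/(4*s^2 - 2*s - 2)
Step 3 - series reduction of (D3+D4), D5 gives (12*s^3 + 28*s^2 + 23*s + 12)/(8*s^3 - 16*s^2 + 2*s + 6)
Step 4 - collapse the loop ((D1*D2) forward, ((D3+D4)*D5) return), giving the overall T(s)

Answer: (-24*s^5 - 32*s^4 + 90*s^3 + 90*s^2 - 76*s - 48)/(48*s^6 - 132*s^5 - 264*s^4 - 289*s^3 - 460*s^2 - 364*s - 114)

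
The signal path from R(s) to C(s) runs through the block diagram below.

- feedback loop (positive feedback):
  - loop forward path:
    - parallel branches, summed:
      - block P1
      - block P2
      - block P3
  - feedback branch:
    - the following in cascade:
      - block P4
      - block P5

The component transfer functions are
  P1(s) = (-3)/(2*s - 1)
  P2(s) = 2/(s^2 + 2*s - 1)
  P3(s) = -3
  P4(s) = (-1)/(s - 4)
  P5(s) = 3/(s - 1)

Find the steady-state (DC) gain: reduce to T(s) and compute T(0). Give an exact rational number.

(1) reduce the parallel group P1, P2, P3: (-6*s^3 - 12*s^2 + 10*s - 2)/(2*s^3 + 3*s^2 - 4*s + 1)
(2) series reduction of P4, P5: (-3)/(s^2 - 5*s + 4)
(3) close the feedback loop around (P1+P2+P3), (P4*P5): (-6*s^5 + 18*s^4 + 46*s^3 - 100*s^2 + 50*s - 8)/(2*s^5 - 7*s^4 - 29*s^3 - 3*s^2 + 9*s - 2)
The step-3 result is T(s). Setting s = 0: T(0) = -8/(-2) = 4.

Answer: 4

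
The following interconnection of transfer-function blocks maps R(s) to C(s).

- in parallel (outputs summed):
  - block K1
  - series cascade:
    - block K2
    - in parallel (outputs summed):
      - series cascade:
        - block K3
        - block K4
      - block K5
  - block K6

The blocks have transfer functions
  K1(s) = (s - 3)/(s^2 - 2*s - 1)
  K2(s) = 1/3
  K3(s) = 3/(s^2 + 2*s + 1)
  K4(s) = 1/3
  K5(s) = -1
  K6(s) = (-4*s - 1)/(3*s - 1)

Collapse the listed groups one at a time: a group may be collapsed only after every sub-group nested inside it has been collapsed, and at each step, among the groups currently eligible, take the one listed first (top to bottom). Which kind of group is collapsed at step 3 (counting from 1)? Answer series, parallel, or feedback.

The answer is series.

Reasoning:
Step 1 - reduce the series chain K3, K4
Step 2 - reduce the parallel group (K3*K4), K5
Step 3 - series reduction of K2, ((K3*K4)+K5)
Step 4 - add K1, (K2*((K3*K4)+K5)), K6 (parallel)
The group at step 3 is a series group.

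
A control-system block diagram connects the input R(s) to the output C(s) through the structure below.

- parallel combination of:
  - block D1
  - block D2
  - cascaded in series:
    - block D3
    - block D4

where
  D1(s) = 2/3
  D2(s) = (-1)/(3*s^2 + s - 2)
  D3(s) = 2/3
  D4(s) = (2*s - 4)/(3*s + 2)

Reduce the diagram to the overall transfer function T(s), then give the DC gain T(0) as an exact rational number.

The answer is -1/6.

Reasoning:
[1] cascade D3, D4: (4*s - 8)/(9*s + 6)
[2] parallel reduction of D1, D2, (D3*D4): (30*s^3 - 2*s^2 - 33*s + 2)/(27*s^3 + 27*s^2 - 12*s - 12)
That last expression is T(s); at s = 0 only the constant terms survive, so T(0) = 2/(-12) = -1/6.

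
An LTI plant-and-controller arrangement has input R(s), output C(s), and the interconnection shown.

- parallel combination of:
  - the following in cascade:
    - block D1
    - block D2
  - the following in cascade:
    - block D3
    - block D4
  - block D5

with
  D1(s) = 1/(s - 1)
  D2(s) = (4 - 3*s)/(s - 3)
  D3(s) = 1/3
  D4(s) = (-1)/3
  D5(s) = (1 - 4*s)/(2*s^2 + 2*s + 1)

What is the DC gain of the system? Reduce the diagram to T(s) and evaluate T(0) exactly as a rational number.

First reduce the diagram to T(s).

Step 1: combine D1, D2 in series: (4 - 3*s)/(s^2 - 4*s + 3)
Step 2: reduce the series chain D3, D4: (-1)/9
Step 3: combine (D1*D2), (D3*D4), D5 in parallel: (-2*s^4 - 84*s^3 + 172*s^2 - 101*s + 60)/(18*s^4 - 54*s^3 - 9*s^2 + 18*s + 27)
DC gain: substitute s = 0 into T(s) from step 3: T(0) = 60/27 = 20/9.

Answer: 20/9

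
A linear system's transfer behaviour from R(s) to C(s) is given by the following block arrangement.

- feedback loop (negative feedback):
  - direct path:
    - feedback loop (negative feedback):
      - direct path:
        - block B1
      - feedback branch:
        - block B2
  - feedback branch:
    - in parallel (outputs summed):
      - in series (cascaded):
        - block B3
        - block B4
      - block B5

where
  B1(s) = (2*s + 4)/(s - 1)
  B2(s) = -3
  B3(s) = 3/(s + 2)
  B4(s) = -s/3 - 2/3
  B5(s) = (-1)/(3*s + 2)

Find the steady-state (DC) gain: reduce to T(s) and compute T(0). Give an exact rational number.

Reducing step by step:

Step 1. collapse the loop (B1 forward, B2 return) = (-2*s - 4)/(5*s + 13)
Step 2. multiply B3, B4 (series) = -1
Step 3. combine (B3*B4), B5 in parallel = (-3*s - 3)/(3*s + 2)
Step 4. reduce the feedback loop with forward [B1/(1+B1*B2)] and return ((B3*B4)+B5) = (-6*s^2 - 16*s - 8)/(21*s^2 + 67*s + 38)
Step 4 gives the overall T(s). Then T(0) = -8/38 = -4/19.

Answer: -4/19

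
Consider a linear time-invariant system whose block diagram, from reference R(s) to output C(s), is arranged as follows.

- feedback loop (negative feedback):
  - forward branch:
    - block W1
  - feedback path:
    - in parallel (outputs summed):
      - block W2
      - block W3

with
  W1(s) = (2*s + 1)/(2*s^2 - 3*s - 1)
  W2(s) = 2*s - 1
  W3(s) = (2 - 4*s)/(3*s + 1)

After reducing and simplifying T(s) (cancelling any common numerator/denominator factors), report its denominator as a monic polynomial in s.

1. sum the parallel branches W2, W3 -> (6*s^2 - 5*s + 1)/(3*s + 1)
2. apply the feedback formula to W1, (W2+W3) -> (6*s^2 + 5*s + 1)/(18*s^3 - 11*s^2 - 9*s)
T(s) is the step-2 result (common factors already cancelled). Leading coefficient of the denominator: 18. Divide through by 18 for the monic polynomial.

Hence the answer: s^3 - 11*s^2/18 - s/2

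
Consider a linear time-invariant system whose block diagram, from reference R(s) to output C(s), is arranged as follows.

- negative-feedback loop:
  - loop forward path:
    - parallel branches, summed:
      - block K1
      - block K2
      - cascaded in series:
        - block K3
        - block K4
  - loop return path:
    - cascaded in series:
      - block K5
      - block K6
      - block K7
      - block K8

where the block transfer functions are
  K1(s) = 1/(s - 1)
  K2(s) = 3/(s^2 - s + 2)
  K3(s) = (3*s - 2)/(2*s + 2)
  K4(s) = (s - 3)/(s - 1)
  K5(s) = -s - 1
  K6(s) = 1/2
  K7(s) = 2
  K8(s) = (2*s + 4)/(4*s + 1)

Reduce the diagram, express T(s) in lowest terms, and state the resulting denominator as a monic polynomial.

Reducing step by step:

[1] reduce the series chain K3, K4 gives (3*s^2 - 11*s + 6)/(2*s^2 - 2)
[2] reduce the parallel group K1, K2, (K3*K4) gives (3*s^4 - 12*s^3 + 29*s^2 - 26*s + 10)/(2*s^4 - 2*s^3 + 2*s^2 + 2*s - 4)
[3] series reduction of K5, K6, K7, K8 gives (-2*s^2 - 6*s - 4)/(4*s + 1)
[4] feedback reduction of (K1+K2+(K3*K4)), (K5*K6*K7*K8) gives (-12*s^5 + 45*s^4 - 104*s^3 + 75*s^2 - 14*s - 10)/(6*s^6 - 14*s^5 + 4*s^4 + 68*s^3 - 30*s^2 - 30*s + 44)
The result of step 4 is T(s) in lowest terms. Its denominator has leading coefficient 6; dividing the denominator through by 6 makes it monic.

Answer: s^6 - 7*s^5/3 + 2*s^4/3 + 34*s^3/3 - 5*s^2 - 5*s + 22/3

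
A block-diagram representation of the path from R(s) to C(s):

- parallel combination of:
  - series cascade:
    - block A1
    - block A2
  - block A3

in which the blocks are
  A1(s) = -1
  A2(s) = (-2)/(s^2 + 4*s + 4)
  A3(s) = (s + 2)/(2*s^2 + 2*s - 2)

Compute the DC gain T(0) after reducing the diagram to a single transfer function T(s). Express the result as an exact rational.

First reduce the diagram to T(s).

1. series reduction of A1, A2, giving 2/(s^2 + 4*s + 4)
2. reduce the parallel group (A1*A2), A3, giving (s^3 + 10*s^2 + 16*s + 4)/(2*s^4 + 10*s^3 + 14*s^2 - 8)
Step 2 gives the overall T(s). Then T(0) = 4/(-8) = -1/2.

Answer: -1/2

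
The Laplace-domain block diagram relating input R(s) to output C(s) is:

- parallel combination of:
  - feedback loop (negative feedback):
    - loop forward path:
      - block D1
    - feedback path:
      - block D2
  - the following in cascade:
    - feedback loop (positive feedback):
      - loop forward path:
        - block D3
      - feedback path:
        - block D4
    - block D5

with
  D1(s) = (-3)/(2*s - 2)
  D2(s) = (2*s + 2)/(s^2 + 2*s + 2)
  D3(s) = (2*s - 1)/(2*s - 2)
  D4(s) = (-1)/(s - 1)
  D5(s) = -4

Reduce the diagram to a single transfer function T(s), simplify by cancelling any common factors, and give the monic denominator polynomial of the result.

Step 1. reduce the feedback loop with forward D1 and return D2 = (-3*s^2 - 6*s - 6)/(2*s^3 + 2*s^2 - 6*s - 10)
Step 2. reduce the feedback loop with forward D3 and return D4 = (2*s^2 - 3*s + 1)/(2*s^2 - 2*s + 1)
Step 3. combine [D3/(1-D3*D4)], D5 in series = (-8*s^2 + 12*s - 4)/(2*s^2 - 2*s + 1)
Step 4. sum the parallel branches [D1/(1+D1*D2)], ([D3/(1-D3*D4)]*D5) = (-16*s^5 + 2*s^4 + 58*s^3 - 3*s^2 - 90*s + 34)/(4*s^5 - 14*s^3 - 6*s^2 + 14*s - 10)
That last expression is T(s), already simplified. Scaling its denominator by 1/4 (the reciprocal of the leading coefficient) yields the monic denominator.

Final answer: s^5 - 7*s^3/2 - 3*s^2/2 + 7*s/2 - 5/2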